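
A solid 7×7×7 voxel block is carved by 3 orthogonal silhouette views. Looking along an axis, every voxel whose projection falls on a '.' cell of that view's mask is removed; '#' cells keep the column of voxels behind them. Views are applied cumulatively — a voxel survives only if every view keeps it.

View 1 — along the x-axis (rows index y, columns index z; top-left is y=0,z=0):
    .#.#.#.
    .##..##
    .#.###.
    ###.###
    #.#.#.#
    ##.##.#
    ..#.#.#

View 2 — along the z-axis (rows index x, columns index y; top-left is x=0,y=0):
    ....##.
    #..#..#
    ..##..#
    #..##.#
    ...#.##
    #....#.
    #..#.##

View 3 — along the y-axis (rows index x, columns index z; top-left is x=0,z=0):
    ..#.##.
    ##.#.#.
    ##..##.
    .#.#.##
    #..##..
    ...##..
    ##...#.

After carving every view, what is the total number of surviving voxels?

full grid |V| = 343
  1. axis=0 (YZ plane), |mask|=29  ⇒  voxels=203
  2. axis=2 (XY plane), |mask|=21  ⇒  voxels=89
  3. axis=1 (XZ plane), |mask|=23  ⇒  voxels=41

remaining voxels: 41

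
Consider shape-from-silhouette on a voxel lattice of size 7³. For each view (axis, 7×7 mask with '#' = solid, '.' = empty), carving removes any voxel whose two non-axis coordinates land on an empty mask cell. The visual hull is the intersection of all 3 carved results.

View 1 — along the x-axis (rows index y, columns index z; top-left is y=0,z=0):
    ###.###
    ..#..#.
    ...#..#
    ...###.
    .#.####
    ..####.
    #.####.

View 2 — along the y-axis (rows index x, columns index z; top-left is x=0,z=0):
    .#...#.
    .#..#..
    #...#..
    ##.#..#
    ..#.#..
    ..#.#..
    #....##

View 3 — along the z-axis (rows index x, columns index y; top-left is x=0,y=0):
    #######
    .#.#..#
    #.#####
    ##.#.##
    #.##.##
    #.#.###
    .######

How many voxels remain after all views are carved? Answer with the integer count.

remaining voxels: 46

start: 7×7×7 = 343 voxels
  1. axis=0 (YZ plane), |mask|=27  ⇒  voxels=189
  2. axis=1 (XZ plane), |mask|=17  ⇒  voxels=63
  3. axis=2 (XY plane), |mask|=37  ⇒  voxels=46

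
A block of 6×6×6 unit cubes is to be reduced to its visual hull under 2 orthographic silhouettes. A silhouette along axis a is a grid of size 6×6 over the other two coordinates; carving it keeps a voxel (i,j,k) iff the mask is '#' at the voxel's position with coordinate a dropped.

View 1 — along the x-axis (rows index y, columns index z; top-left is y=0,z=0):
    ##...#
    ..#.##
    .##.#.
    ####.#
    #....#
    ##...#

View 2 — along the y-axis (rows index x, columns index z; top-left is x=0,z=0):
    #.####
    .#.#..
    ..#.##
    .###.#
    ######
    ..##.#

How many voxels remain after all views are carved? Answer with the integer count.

remaining voxels: 71

before carving: 216 voxels (6×6×6)
  1. axis=0 (YZ plane), |mask|=19  ⇒  voxels=114
  2. axis=1 (XZ plane), |mask|=23  ⇒  voxels=71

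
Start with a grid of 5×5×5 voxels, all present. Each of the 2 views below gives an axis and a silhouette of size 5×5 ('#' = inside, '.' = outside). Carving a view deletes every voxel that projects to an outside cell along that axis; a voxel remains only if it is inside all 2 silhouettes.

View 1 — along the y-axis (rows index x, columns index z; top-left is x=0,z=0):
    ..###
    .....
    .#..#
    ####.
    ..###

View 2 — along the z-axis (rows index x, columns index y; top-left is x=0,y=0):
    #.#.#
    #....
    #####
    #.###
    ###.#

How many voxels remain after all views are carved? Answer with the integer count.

start: 5×5×5 = 125 voxels
[1] y-view keeps 12 columns → grid now 60
[2] z-view keeps 17 columns → grid now 47

47 voxels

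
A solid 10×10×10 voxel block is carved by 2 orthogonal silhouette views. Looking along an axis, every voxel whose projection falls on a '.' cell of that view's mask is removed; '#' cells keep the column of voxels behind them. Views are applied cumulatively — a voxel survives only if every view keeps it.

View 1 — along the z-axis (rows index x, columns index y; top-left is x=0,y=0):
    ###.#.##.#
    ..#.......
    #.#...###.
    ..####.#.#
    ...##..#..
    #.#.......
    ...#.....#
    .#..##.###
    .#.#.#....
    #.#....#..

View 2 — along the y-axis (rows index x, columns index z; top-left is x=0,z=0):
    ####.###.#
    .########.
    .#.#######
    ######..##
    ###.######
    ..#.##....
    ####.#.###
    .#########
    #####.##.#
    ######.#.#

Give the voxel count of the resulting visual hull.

initial block: 10^3 = 1000
  1. axis=2 (XY plane), |mask|=38  ⇒  voxels=380
  2. axis=1 (XZ plane), |mask|=77  ⇒  voxels=303

remaining voxels: 303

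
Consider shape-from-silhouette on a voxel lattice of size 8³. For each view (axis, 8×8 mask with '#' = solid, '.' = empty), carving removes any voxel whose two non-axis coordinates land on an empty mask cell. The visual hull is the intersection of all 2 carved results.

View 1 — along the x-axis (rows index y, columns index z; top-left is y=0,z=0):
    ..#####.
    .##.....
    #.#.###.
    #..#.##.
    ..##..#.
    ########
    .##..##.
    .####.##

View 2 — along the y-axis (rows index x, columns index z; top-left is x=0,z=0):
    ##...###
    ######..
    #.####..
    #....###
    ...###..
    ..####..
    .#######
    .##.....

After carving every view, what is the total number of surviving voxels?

170 voxels

full grid |V| = 512
[1] x-view keeps 37 columns → grid now 296
[2] y-view keeps 36 columns → grid now 170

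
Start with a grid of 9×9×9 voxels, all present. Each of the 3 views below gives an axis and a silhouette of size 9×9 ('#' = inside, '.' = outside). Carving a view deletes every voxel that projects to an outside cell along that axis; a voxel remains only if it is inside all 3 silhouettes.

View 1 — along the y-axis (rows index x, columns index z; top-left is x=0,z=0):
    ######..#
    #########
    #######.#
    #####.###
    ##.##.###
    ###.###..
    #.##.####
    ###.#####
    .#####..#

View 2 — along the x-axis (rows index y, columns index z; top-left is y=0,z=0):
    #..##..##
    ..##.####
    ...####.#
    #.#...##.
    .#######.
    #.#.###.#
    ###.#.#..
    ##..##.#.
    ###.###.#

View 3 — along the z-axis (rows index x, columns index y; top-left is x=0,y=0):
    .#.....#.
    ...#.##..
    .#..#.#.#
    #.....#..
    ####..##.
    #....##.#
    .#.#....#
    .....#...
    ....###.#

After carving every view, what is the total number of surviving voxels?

start: 9×9×9 = 729 voxels
[1] y-view keeps 66 columns → grid now 594
[2] x-view keeps 50 columns → grid now 368
[3] z-view keeps 29 columns → grid now 136

136 voxels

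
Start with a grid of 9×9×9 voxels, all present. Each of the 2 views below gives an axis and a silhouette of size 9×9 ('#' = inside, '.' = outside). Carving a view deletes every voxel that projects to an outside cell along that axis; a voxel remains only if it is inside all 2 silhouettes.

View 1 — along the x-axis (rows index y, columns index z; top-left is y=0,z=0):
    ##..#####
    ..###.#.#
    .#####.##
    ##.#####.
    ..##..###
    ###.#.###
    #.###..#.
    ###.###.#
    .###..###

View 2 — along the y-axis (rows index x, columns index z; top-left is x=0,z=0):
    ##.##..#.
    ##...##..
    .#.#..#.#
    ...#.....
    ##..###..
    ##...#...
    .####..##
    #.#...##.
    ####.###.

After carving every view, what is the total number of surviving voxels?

start: 9×9×9 = 729 voxels
[1] x-view keeps 56 columns → grid now 504
[2] y-view keeps 39 columns → grid now 237

237 voxels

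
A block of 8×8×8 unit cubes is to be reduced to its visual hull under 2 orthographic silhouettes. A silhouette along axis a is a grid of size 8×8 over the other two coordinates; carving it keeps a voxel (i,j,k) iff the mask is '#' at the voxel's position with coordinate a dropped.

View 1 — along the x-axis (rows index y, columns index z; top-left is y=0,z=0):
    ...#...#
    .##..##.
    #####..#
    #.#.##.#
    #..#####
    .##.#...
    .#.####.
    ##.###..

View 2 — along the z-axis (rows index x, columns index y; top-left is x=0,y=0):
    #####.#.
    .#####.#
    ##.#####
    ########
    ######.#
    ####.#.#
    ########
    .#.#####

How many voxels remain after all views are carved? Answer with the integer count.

before carving: 512 voxels (8×8×8)
  1. axis=0 (YZ plane), |mask|=36  ⇒  voxels=288
  2. axis=2 (XY plane), |mask|=54  ⇒  voxels=243

remaining voxels: 243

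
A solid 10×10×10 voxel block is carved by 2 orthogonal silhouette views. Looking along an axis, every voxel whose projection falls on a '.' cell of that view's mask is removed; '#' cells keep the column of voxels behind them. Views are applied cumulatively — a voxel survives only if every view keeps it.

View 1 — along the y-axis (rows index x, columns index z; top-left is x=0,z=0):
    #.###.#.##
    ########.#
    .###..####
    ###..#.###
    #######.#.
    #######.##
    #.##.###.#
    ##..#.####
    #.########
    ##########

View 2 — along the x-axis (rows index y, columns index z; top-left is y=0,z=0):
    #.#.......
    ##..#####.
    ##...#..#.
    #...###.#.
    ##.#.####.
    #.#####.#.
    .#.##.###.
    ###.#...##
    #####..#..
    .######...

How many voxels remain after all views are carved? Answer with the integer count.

start: 10×10×10 = 1000 voxels
V1 y: intersect with XZ mask (80 set) -- 800 left
V2 x: intersect with YZ mask (56 set) -- 444 left

remaining voxels: 444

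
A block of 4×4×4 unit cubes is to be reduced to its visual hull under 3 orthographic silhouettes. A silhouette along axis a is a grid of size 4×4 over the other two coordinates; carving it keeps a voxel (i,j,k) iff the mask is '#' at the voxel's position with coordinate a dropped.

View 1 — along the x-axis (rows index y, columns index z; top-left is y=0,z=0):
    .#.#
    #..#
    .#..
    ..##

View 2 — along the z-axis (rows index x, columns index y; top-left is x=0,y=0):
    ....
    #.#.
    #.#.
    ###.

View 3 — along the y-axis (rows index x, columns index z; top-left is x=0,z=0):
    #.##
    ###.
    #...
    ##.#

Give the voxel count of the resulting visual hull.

full grid |V| = 64
  1. axis=0 (YZ plane), |mask|=7  ⇒  voxels=28
  2. axis=2 (XY plane), |mask|=7  ⇒  voxels=11
  3. axis=1 (XZ plane), |mask|=10  ⇒  voxels=7

7 voxels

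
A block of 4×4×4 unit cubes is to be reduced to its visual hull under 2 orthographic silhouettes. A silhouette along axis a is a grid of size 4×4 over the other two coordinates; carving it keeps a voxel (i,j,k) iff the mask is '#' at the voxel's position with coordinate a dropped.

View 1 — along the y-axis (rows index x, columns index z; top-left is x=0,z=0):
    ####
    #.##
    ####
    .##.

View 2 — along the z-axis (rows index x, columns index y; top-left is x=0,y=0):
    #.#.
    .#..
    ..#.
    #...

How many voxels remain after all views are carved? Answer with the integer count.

before carving: 64 voxels (4×4×4)
V1 y: intersect with XZ mask (13 set) -- 52 left
V2 z: intersect with XY mask (5 set) -- 17 left

remaining voxels: 17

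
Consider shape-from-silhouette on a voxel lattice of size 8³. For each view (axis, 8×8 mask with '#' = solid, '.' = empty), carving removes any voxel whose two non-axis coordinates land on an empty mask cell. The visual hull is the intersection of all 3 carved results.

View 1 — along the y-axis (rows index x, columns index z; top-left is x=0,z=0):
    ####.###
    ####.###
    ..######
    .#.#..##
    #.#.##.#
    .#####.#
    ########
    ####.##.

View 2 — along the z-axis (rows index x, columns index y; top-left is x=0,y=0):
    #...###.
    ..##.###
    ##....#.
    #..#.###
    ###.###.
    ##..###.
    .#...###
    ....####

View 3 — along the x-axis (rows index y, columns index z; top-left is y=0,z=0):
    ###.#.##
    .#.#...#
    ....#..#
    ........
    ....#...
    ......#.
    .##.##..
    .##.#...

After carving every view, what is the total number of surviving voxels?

voxel count = 71

full grid |V| = 512
carve view 1 (along y, XZ-mask fill 49/64): 392 voxels remain
carve view 2 (along z, XY-mask fill 36/64): 217 voxels remain
carve view 3 (along x, YZ-mask fill 20/64): 71 voxels remain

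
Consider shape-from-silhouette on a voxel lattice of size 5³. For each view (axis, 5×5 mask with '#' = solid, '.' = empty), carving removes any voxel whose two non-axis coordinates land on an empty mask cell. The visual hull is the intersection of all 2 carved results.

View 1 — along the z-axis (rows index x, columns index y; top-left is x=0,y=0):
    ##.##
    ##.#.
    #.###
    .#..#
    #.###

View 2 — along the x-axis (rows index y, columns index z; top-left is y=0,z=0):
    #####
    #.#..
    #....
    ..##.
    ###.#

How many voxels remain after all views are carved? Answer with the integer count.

start: 5×5×5 = 125 voxels
V1 z: intersect with XY mask (17 set) -- 85 left
V2 x: intersect with YZ mask (14 set) -- 52 left

remaining voxels: 52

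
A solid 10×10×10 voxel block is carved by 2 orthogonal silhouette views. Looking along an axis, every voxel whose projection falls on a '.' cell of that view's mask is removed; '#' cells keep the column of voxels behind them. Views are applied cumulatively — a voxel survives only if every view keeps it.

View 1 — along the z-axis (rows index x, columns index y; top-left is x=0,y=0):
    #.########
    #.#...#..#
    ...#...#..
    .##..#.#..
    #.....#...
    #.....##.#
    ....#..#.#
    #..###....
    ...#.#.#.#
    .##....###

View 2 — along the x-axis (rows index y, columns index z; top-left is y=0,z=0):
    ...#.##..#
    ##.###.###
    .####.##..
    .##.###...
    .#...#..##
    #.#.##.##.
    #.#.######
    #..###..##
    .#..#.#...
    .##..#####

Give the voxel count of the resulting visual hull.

initial block: 10^3 = 1000
  1. axis=2 (XY plane), |mask|=41  ⇒  voxels=410
  2. axis=0 (YZ plane), |mask|=57  ⇒  voxels=238

remaining voxels: 238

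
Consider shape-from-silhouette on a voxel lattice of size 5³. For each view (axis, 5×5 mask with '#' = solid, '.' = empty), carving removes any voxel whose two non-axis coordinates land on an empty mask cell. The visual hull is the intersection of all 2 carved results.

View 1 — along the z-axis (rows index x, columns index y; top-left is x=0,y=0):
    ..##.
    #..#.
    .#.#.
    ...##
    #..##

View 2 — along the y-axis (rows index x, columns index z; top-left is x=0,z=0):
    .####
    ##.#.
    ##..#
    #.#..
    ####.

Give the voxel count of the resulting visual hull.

voxel count = 36

start: 5×5×5 = 125 voxels
  1. axis=2 (XY plane), |mask|=11  ⇒  voxels=55
  2. axis=1 (XZ plane), |mask|=16  ⇒  voxels=36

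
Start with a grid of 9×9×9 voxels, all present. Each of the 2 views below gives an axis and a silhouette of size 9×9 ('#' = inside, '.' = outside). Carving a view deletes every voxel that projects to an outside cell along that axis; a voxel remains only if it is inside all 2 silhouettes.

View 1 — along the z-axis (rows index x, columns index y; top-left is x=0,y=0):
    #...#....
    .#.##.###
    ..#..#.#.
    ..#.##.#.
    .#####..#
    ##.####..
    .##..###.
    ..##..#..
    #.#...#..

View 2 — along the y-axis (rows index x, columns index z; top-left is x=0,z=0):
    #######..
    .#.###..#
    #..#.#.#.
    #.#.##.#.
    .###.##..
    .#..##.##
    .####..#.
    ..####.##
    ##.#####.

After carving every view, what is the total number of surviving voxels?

200 voxels

before carving: 729 voxels (9×9×9)
  1. axis=2 (XY plane), |mask|=38  ⇒  voxels=342
  2. axis=1 (XZ plane), |mask|=49  ⇒  voxels=200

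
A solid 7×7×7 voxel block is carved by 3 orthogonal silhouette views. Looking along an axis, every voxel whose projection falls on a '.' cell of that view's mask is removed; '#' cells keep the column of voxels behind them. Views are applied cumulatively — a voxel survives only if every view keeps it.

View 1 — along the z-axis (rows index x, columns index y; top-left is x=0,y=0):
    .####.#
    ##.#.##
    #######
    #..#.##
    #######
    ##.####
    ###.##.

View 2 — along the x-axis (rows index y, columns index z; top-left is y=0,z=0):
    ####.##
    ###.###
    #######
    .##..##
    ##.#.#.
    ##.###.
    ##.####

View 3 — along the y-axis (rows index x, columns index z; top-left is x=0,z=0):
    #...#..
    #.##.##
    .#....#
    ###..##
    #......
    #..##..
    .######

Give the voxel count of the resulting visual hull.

before carving: 343 voxels (7×7×7)
after view 1 [z-axis, 39 of 49 cells solid] → remaining = 273
after view 2 [x-axis, 38 of 49 cells solid] → remaining = 210
after view 3 [y-axis, 24 of 49 cells solid] → remaining = 95

95 voxels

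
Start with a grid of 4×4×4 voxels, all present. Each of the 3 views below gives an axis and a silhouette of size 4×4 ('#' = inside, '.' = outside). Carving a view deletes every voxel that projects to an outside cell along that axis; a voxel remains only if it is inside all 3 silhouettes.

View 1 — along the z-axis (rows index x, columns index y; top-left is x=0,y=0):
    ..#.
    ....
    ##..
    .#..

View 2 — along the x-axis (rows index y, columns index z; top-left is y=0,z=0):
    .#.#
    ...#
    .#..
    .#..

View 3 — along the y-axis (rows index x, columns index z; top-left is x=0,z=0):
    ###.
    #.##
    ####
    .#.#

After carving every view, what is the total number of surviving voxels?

full grid |V| = 64
[1] z-view keeps 4 columns → grid now 16
[2] x-view keeps 5 columns → grid now 5
[3] y-view keeps 12 columns → grid now 5

5 voxels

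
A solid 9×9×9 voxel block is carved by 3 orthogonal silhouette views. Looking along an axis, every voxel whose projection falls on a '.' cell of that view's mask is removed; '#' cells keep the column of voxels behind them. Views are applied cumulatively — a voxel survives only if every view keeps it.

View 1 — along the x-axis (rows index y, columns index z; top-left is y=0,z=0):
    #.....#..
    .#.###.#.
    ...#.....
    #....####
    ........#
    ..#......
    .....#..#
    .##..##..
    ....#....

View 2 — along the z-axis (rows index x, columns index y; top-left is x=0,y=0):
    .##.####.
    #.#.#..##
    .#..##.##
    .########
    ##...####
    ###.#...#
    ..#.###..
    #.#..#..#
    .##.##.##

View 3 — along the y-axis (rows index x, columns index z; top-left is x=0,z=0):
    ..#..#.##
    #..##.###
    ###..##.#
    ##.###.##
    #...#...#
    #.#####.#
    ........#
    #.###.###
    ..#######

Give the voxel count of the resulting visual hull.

start: 9×9×9 = 729 voxels
step 1: project along x, AND mask (22/81) → |grid| = 198
step 2: project along z, AND mask (49/81) → |grid| = 103
step 3: project along y, AND mask (48/81) → |grid| = 68

remaining voxels: 68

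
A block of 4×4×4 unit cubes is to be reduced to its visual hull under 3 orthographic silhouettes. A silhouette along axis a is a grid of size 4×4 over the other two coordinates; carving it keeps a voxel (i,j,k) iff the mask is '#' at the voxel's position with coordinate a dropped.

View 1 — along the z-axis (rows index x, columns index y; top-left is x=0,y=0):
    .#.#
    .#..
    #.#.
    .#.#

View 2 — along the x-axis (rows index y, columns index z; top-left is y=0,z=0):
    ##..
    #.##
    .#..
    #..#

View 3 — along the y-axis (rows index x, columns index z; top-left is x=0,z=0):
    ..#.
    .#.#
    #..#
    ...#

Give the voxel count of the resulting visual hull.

|visual hull| = 5

start: 4×4×4 = 64 voxels
  1. axis=2 (XY plane), |mask|=7  ⇒  voxels=28
  2. axis=0 (YZ plane), |mask|=8  ⇒  voxels=16
  3. axis=1 (XZ plane), |mask|=6  ⇒  voxels=5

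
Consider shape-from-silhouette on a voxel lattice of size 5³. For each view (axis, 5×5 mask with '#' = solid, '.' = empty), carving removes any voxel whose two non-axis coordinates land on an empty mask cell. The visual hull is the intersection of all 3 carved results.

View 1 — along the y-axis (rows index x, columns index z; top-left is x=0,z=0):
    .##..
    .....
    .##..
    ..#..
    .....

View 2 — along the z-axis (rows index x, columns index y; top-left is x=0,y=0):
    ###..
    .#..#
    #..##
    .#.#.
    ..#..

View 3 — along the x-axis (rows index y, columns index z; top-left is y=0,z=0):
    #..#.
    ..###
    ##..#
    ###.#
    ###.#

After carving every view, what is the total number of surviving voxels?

voxel count = 8

full grid |V| = 125
after view 1 [y-axis, 5 of 25 cells solid] → remaining = 25
after view 2 [z-axis, 11 of 25 cells solid] → remaining = 14
after view 3 [x-axis, 16 of 25 cells solid] → remaining = 8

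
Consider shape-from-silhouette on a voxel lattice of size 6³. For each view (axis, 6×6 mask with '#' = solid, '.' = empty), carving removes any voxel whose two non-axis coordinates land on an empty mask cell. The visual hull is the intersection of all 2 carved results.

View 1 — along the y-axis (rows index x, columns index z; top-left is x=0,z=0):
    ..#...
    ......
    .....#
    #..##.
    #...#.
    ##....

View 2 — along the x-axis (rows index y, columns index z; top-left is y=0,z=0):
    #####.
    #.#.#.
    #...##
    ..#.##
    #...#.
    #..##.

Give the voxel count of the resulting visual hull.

|visual hull| = 35

full grid |V| = 216
V1 y: intersect with XZ mask (9 set) -- 54 left
V2 x: intersect with YZ mask (19 set) -- 35 left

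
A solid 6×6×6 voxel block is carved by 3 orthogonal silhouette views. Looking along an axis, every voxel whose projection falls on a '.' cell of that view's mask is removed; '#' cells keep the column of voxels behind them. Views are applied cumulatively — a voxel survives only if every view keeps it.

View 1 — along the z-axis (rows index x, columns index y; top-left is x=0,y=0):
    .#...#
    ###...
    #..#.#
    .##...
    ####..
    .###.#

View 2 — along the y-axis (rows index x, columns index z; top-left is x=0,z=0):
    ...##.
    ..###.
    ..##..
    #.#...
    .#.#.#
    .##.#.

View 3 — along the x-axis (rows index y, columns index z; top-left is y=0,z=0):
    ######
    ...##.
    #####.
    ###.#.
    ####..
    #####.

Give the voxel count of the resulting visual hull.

|visual hull| = 36

initial block: 6^3 = 216
step 1: project along z, AND mask (18/36) → |grid| = 108
step 2: project along y, AND mask (15/36) → |grid| = 47
step 3: project along x, AND mask (26/36) → |grid| = 36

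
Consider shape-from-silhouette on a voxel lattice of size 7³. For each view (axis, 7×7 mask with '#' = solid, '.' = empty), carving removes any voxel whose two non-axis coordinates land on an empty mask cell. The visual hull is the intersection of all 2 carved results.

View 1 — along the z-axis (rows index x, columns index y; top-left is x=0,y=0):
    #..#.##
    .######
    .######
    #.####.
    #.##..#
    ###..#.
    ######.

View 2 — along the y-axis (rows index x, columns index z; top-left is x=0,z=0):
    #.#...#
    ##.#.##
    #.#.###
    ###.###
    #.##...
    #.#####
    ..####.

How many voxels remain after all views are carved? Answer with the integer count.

162 voxels

initial block: 7^3 = 343
after view 1 [z-axis, 35 of 49 cells solid] → remaining = 245
after view 2 [y-axis, 32 of 49 cells solid] → remaining = 162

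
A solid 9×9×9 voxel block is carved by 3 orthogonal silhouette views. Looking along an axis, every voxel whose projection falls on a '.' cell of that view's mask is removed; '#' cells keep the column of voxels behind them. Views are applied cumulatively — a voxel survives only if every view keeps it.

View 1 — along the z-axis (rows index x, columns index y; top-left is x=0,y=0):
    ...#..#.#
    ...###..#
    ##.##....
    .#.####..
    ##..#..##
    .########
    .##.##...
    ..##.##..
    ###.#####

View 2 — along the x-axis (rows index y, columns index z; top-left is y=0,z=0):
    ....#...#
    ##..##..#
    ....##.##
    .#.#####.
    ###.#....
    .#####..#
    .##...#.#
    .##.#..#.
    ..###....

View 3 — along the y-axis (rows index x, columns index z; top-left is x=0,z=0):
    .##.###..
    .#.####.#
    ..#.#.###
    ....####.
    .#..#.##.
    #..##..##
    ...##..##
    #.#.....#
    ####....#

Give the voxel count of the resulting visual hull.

voxel count = 103

initial block: 9^3 = 729
carve view 1 (along z, XY-mask fill 45/81): 405 voxels remain
carve view 2 (along x, YZ-mask fill 38/81): 199 voxels remain
carve view 3 (along y, XZ-mask fill 41/81): 103 voxels remain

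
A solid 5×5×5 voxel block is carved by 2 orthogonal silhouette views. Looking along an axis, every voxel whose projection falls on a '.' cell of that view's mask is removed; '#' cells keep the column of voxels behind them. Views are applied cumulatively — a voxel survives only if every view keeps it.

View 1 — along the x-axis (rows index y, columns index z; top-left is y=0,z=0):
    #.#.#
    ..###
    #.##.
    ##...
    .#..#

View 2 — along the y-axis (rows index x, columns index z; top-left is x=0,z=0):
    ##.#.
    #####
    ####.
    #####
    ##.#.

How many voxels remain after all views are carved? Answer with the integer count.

voxel count = 50

start: 5×5×5 = 125 voxels
carve view 1 (along x, YZ-mask fill 13/25): 65 voxels remain
carve view 2 (along y, XZ-mask fill 20/25): 50 voxels remain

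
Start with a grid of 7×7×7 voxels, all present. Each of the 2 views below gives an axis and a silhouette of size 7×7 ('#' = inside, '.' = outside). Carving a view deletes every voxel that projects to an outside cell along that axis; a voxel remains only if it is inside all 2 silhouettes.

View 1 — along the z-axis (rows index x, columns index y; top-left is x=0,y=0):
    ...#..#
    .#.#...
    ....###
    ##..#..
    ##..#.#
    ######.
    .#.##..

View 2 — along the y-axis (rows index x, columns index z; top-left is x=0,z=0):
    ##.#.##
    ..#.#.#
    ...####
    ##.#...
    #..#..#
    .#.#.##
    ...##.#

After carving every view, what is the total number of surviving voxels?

voxel count = 82

initial block: 7^3 = 343
  1. axis=2 (XY plane), |mask|=23  ⇒  voxels=161
  2. axis=1 (XZ plane), |mask|=25  ⇒  voxels=82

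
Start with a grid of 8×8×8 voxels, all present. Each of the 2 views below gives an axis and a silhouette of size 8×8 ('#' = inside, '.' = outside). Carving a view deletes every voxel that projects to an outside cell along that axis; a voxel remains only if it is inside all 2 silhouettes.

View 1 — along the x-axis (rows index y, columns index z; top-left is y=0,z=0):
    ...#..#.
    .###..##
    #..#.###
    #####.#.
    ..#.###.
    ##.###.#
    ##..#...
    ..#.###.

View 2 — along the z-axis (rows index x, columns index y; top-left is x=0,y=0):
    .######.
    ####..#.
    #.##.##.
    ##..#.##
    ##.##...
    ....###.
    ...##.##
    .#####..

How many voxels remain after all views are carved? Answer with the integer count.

start: 8×8×8 = 512 voxels
step 1: project along x, AND mask (35/64) → |grid| = 280
step 2: project along z, AND mask (37/64) → |grid| = 163

|visual hull| = 163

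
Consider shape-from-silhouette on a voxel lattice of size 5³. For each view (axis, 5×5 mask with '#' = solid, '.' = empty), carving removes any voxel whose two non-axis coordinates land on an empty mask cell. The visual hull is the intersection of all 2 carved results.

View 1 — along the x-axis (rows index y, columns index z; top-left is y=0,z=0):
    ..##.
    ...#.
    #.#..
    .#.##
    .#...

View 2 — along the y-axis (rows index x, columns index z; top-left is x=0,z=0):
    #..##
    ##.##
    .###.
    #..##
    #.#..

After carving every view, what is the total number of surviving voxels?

remaining voxels: 27

before carving: 125 voxels (5×5×5)
step 1: project along x, AND mask (9/25) → |grid| = 45
step 2: project along y, AND mask (15/25) → |grid| = 27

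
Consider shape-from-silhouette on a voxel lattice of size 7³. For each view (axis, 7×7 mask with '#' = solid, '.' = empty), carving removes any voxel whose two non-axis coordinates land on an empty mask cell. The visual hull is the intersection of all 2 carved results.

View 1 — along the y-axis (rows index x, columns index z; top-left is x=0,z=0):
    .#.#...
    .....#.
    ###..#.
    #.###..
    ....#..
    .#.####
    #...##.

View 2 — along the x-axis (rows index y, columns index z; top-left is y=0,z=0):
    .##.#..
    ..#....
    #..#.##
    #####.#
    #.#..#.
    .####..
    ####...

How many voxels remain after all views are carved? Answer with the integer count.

before carving: 343 voxels (7×7×7)
step 1: project along y, AND mask (20/49) → |grid| = 140
step 2: project along x, AND mask (25/49) → |grid| = 70

|visual hull| = 70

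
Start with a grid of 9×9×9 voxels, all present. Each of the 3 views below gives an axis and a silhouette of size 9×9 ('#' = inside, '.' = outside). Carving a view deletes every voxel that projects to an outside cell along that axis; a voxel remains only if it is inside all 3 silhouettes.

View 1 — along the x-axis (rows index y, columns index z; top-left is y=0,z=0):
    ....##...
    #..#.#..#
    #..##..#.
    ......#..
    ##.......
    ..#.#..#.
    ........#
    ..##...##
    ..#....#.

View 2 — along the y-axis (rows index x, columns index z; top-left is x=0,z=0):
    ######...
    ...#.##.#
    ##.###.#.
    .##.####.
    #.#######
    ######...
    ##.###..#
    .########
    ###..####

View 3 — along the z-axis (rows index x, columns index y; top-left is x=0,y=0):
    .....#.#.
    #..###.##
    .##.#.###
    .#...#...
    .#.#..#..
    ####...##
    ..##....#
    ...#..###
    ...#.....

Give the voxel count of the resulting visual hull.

full grid |V| = 729
  1. axis=0 (YZ plane), |mask|=23  ⇒  voxels=207
  2. axis=1 (XZ plane), |mask|=57  ⇒  voxels=143
  3. axis=2 (XY plane), |mask|=33  ⇒  voxels=53

53 voxels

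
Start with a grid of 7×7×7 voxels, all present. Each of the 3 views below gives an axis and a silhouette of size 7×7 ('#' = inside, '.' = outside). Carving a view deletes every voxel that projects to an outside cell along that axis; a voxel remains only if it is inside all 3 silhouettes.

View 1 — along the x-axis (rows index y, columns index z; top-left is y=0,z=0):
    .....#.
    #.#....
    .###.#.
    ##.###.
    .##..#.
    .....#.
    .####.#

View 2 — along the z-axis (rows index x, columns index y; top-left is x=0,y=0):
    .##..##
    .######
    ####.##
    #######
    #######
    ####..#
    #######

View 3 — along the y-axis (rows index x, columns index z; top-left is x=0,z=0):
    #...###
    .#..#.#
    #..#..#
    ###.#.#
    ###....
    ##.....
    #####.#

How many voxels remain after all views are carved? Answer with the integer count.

start: 7×7×7 = 343 voxels
after view 1 [x-axis, 21 of 49 cells solid] → remaining = 147
after view 2 [z-axis, 42 of 49 cells solid] → remaining = 130
after view 3 [y-axis, 26 of 49 cells solid] → remaining = 62

62 voxels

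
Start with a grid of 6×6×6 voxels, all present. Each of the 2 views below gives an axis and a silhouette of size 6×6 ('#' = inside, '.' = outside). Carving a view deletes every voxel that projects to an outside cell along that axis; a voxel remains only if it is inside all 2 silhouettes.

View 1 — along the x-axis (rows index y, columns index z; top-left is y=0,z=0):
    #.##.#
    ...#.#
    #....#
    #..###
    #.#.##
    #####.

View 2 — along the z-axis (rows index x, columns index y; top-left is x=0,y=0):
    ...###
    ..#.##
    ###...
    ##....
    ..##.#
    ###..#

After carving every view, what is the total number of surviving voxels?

start: 6×6×6 = 216 voxels
V1 x: intersect with YZ mask (21 set) -- 126 left
V2 z: intersect with XY mask (18 set) -- 62 left

remaining voxels: 62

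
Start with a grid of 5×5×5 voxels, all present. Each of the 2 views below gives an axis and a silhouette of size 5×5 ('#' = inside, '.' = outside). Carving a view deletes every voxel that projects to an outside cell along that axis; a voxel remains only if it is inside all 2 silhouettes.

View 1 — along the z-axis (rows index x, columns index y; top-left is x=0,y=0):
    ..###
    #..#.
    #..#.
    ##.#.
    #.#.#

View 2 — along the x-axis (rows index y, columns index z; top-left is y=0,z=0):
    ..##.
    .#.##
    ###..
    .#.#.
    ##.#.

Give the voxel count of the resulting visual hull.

full grid |V| = 125
carve view 1 (along z, XY-mask fill 13/25): 65 voxels remain
carve view 2 (along x, YZ-mask fill 13/25): 31 voxels remain

31 voxels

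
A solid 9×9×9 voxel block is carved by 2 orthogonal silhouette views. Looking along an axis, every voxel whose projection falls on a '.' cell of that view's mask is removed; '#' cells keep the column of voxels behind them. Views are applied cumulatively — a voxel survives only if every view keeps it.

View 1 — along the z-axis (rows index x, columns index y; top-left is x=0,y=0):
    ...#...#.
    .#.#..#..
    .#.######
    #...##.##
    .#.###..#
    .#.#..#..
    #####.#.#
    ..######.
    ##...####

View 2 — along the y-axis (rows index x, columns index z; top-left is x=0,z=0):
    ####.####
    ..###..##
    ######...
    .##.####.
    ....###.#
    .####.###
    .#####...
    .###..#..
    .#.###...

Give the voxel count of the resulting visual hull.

before carving: 729 voxels (9×9×9)
[1] z-view keeps 44 columns → grid now 396
[2] y-view keeps 49 columns → grid now 227

voxel count = 227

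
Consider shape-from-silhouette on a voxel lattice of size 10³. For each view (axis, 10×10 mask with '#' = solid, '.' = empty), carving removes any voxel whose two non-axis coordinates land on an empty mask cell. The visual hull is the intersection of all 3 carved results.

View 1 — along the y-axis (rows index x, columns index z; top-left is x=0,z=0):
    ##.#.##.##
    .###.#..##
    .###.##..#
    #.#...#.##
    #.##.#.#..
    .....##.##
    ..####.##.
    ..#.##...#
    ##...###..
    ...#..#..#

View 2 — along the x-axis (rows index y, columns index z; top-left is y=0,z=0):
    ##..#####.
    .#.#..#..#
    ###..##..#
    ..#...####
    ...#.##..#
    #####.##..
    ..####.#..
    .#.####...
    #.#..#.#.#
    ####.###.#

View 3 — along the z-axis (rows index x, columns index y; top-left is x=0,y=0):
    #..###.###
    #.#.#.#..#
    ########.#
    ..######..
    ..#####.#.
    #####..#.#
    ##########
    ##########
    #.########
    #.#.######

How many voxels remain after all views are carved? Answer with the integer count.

235 voxels

before carving: 1000 voxels (10×10×10)
step 1: project along y, AND mask (51/100) → |grid| = 510
step 2: project along x, AND mask (56/100) → |grid| = 298
step 3: project along z, AND mask (77/100) → |grid| = 235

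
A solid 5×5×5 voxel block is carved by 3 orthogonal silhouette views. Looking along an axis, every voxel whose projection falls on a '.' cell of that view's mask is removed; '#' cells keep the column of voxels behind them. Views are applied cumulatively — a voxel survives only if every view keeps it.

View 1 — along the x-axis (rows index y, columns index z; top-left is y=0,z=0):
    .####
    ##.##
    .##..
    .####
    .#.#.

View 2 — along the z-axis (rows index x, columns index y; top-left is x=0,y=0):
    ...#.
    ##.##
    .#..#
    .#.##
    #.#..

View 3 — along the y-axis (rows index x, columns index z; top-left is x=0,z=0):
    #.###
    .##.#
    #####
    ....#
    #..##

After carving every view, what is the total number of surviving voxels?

start: 5×5×5 = 125 voxels
V1 x: intersect with YZ mask (16 set) -- 80 left
V2 z: intersect with XY mask (12 set) -- 40 left
V3 y: intersect with XZ mask (16 set) -- 22 left

voxel count = 22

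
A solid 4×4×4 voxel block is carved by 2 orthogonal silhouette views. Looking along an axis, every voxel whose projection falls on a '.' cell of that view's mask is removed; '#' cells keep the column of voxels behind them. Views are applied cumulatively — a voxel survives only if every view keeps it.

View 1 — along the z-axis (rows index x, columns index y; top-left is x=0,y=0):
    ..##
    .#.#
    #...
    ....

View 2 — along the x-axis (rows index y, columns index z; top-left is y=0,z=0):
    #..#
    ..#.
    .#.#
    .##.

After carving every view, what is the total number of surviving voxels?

full grid |V| = 64
after view 1 [z-axis, 5 of 16 cells solid] → remaining = 20
after view 2 [x-axis, 7 of 16 cells solid] → remaining = 9

remaining voxels: 9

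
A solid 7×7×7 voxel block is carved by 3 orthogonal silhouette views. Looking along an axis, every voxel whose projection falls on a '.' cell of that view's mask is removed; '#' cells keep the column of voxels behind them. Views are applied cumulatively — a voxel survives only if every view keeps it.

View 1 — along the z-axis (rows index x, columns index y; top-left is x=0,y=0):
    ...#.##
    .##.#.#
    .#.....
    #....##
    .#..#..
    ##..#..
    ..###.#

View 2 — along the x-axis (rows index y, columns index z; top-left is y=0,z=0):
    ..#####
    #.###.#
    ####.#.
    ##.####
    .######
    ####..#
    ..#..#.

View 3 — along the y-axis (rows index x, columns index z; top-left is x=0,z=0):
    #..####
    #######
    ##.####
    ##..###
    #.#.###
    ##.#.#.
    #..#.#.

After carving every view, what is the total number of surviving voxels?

before carving: 343 voxels (7×7×7)
  1. axis=2 (XY plane), |mask|=20  ⇒  voxels=140
  2. axis=0 (YZ plane), |mask|=34  ⇒  voxels=94
  3. axis=1 (XZ plane), |mask|=35  ⇒  voxels=62

voxel count = 62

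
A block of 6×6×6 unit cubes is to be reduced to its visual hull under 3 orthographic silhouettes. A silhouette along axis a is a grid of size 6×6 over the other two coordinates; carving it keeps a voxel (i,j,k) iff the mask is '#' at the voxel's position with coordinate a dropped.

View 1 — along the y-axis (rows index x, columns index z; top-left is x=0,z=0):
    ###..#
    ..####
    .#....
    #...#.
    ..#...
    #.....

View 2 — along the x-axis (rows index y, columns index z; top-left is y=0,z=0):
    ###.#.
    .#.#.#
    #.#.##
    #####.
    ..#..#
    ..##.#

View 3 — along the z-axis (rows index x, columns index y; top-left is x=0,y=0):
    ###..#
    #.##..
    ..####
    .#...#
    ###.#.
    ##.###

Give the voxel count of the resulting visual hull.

start: 6×6×6 = 216 voxels
step 1: project along y, AND mask (13/36) → |grid| = 78
step 2: project along x, AND mask (21/36) → |grid| = 47
step 3: project along z, AND mask (22/36) → |grid| = 24

voxel count = 24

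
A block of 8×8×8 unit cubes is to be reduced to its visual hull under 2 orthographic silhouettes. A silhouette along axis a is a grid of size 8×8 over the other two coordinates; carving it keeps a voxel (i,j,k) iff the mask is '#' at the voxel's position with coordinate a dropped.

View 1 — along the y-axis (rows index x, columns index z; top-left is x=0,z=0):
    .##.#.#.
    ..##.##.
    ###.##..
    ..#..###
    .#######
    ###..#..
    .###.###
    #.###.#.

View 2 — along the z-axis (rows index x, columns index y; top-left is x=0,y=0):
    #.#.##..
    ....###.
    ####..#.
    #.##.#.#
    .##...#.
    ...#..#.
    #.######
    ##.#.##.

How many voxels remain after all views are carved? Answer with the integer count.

initial block: 8^3 = 512
V1 y: intersect with XZ mask (39 set) -- 312 left
V2 z: intersect with XY mask (34 set) -- 169 left

remaining voxels: 169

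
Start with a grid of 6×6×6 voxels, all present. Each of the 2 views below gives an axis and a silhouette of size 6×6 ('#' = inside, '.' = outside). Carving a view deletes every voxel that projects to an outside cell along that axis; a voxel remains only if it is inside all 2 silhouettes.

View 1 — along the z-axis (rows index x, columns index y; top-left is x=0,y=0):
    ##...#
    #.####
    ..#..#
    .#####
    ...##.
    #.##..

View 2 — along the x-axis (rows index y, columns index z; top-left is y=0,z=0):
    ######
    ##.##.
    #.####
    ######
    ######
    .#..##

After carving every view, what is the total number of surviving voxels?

before carving: 216 voxels (6×6×6)
[1] z-view keeps 20 columns → grid now 120
[2] x-view keeps 30 columns → grid now 100

|visual hull| = 100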